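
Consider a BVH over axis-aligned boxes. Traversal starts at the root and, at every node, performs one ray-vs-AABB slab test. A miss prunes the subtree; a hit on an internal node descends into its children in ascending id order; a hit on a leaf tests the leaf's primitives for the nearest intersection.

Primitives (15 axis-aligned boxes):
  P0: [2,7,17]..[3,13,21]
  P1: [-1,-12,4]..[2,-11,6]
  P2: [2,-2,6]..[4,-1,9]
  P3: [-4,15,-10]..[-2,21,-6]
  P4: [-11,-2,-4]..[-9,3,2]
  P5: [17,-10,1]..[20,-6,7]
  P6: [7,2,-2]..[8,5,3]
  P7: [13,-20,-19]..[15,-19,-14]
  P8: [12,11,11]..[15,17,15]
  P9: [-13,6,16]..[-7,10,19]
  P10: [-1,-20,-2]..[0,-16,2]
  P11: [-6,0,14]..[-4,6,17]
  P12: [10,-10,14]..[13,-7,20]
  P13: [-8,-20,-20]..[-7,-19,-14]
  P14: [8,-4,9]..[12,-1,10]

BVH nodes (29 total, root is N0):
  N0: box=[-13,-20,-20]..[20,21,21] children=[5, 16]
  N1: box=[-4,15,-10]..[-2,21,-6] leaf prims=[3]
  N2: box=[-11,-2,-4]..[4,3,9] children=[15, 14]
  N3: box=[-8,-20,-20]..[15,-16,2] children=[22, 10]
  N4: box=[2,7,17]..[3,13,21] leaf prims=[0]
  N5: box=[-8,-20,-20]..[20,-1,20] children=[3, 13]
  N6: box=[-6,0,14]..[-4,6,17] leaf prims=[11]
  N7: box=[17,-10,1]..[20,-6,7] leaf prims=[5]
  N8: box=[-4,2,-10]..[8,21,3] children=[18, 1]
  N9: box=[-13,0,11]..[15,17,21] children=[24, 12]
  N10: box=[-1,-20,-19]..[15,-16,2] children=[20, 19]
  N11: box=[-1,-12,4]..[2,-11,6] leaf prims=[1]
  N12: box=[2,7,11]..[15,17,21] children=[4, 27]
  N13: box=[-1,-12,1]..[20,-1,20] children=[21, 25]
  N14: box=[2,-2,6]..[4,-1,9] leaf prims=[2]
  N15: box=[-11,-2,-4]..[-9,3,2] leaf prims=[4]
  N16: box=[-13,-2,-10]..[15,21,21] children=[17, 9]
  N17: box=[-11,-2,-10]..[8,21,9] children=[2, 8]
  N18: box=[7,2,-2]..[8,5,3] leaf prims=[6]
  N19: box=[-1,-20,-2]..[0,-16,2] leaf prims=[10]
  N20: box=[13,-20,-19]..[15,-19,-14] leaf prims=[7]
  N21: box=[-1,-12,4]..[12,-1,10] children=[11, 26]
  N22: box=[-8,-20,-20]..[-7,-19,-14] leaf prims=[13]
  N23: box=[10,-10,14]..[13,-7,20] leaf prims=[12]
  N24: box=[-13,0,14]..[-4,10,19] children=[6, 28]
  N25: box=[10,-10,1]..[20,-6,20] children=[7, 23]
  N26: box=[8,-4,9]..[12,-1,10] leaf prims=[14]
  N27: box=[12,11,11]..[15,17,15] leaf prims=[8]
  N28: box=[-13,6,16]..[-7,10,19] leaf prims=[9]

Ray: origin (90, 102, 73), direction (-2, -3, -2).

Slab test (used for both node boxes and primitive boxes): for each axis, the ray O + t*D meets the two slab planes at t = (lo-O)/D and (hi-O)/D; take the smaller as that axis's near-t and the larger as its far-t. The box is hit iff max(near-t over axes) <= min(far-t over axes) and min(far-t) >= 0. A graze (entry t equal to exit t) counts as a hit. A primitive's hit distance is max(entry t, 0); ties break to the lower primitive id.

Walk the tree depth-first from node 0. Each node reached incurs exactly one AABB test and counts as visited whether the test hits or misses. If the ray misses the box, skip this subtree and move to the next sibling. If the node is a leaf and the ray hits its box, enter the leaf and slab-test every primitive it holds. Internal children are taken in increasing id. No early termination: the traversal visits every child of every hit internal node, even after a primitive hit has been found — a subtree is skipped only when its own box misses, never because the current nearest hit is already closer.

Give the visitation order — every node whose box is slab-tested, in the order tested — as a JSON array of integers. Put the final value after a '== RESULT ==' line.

Trace the traversal:
N0 x:[35,103/2] y:[27,122/3] z:[26,93/2] -> hit [35,122/3], descend [5, 16]
  N5 x:[35,49] y:[103/3,122/3] z:[53/2,93/2] -> hit [35,122/3], descend [3, 13]
    N3 x:[75/2,49] y:[118/3,122/3] z:[71/2,93/2] -> hit [118/3,122/3], descend [10, 22]
      N10 x:[75/2,91/2] y:[118/3,122/3] z:[71/2,46] -> hit [118/3,122/3], descend [19, 20]
        N19 x:[45,91/2] y:[118/3,122/3] z:[71/2,75/2] -> miss, prune
        N20 x:[75/2,77/2] y:[121/3,122/3] z:[87/2,46] -> miss, prune
      N22 x:[97/2,49] y:[121/3,122/3] z:[87/2,93/2] -> miss, prune
    N13 x:[35,91/2] y:[103/3,38] z:[53/2,36] -> hit [35,36], descend [21, 25]
      N21 x:[39,91/2] y:[103/3,38] z:[63/2,69/2] -> miss, prune
      N25 x:[35,40] y:[36,112/3] z:[53/2,36] -> hit [36,36], descend [7, 23]
        N7 x:[35,73/2] y:[36,112/3] z:[33,36] -> hit [36,36] leaf, test {P5@t=36}
        N23 x:[77/2,40] y:[109/3,112/3] z:[53/2,59/2] -> miss, prune
  N16 x:[75/2,103/2] y:[27,104/3] z:[26,83/2] -> miss, prune

order=[0, 5, 3, 10, 19, 20, 22, 13, 21, 25, 7, 23, 16]  |boxes|=13  |leaves|=1  hit=P5

== RESULT ==
[0, 5, 3, 10, 19, 20, 22, 13, 21, 25, 7, 23, 16]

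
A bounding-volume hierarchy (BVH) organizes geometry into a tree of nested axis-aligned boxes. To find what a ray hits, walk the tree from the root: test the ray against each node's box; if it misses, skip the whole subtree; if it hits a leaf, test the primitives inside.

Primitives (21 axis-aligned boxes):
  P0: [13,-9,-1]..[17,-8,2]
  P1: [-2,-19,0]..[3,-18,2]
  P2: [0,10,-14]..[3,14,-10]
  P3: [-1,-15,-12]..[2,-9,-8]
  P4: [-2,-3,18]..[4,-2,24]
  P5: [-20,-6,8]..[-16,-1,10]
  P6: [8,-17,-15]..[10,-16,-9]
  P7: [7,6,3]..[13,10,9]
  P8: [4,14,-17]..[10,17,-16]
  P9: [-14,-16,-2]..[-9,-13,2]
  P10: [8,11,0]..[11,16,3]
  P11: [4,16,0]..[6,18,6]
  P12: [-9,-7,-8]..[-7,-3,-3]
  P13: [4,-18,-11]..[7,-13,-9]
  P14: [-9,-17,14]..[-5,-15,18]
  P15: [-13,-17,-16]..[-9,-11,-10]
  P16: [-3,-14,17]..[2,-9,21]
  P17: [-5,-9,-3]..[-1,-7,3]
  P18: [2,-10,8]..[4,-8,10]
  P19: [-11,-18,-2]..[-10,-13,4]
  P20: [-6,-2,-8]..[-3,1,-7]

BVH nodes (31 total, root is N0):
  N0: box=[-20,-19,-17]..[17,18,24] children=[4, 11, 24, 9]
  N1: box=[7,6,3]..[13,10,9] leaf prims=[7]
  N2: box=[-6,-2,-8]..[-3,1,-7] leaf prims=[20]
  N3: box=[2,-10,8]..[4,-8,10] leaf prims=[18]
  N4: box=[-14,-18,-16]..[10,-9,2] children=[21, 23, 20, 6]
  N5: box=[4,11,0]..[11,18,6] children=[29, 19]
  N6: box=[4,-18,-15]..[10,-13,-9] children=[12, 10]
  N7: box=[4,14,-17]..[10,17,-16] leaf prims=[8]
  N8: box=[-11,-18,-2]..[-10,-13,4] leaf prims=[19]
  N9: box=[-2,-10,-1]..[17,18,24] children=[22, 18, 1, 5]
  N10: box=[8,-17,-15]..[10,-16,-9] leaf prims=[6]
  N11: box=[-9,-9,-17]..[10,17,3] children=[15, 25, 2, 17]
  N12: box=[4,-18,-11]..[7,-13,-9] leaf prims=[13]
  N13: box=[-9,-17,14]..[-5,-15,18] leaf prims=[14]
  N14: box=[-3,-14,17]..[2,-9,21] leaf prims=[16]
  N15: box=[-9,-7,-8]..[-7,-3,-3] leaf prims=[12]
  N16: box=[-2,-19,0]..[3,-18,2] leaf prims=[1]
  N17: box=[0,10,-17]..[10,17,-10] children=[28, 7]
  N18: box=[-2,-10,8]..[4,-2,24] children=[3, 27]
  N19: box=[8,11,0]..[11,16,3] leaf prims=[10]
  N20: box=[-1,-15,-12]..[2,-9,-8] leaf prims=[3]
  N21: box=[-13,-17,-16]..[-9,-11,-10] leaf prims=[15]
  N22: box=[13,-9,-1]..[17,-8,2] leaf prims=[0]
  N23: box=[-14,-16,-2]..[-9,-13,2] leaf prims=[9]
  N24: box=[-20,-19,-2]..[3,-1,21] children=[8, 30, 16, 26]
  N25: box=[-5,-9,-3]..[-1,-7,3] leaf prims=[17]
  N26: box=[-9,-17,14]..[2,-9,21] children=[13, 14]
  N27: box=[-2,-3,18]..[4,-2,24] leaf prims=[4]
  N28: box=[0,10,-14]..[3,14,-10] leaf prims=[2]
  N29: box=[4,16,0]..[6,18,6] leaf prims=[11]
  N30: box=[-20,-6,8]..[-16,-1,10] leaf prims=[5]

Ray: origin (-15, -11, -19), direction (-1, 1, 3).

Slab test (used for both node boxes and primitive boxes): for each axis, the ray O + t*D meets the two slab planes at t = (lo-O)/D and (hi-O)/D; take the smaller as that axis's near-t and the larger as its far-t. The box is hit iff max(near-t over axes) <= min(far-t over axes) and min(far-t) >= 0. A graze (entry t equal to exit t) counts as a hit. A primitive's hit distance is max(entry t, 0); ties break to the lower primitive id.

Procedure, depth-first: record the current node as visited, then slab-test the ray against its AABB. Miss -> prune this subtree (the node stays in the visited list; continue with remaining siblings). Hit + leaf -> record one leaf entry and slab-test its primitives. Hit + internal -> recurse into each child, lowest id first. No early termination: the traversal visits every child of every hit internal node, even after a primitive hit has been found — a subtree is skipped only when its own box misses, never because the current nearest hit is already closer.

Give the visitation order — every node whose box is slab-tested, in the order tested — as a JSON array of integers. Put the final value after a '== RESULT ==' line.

Traverse from the root:
N0 x:[-32,5] y:[-8,29] z:[2/3,43/3] -> hit [2/3,5], descend [4, 9, 11, 24]
  N4 x:[-25,-1] y:[-7,2] z:[1,7] -> miss, prune
  N9 x:[-32,-13] y:[1,29] z:[6,43/3] -> miss, prune
  N11 x:[-25,-6] y:[2,28] z:[2/3,22/3] -> miss, prune
  N24 x:[-18,5] y:[-8,10] z:[17/3,40/3] -> miss, prune

Summary -> nodes [0, 4, 9, 11, 24]; box-tests=5; leaf-entries=0; first=miss

== RESULT ==
[0, 4, 9, 11, 24]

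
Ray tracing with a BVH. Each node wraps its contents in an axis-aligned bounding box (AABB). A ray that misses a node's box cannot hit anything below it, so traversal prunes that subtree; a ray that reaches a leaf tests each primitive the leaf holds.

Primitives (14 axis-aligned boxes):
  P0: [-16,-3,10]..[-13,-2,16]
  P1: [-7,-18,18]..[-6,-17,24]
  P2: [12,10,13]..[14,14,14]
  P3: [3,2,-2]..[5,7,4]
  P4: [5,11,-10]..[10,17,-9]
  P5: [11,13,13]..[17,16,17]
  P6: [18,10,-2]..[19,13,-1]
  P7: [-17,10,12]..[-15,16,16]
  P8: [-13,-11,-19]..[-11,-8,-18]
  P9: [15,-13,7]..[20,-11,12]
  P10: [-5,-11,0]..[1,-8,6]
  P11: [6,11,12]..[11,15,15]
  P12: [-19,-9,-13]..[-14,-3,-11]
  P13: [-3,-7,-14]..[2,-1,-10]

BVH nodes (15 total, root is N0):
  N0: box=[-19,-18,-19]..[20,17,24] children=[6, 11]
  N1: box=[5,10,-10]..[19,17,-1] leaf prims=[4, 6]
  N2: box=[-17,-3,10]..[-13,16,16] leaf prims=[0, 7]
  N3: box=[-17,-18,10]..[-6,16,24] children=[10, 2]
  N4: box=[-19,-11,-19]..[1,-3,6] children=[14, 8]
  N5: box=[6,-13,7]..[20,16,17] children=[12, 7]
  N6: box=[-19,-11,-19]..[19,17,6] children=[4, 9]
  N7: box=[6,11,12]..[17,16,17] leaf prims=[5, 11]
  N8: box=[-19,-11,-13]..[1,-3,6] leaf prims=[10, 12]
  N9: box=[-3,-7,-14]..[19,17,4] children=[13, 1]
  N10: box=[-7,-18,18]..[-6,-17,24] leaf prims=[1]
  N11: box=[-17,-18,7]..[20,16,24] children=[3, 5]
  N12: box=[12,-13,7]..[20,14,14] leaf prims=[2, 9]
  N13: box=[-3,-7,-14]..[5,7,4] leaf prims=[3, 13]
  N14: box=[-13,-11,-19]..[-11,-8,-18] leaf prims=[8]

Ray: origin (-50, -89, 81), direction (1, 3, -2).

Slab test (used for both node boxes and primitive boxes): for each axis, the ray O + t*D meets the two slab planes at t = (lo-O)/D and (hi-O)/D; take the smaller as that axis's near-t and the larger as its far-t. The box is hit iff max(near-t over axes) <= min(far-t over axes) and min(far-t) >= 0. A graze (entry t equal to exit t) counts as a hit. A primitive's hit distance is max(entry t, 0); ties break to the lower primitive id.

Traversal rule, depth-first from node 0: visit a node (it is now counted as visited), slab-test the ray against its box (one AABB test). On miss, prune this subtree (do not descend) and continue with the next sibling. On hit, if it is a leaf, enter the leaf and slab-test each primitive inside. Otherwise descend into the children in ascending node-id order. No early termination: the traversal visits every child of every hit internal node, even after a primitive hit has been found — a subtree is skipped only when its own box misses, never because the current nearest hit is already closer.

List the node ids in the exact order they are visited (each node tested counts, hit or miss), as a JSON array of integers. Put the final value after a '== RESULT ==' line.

Traverse from the root:
N0 x:[31,70] y:[71/3,106/3] z:[57/2,50] -> hit [31,106/3], descend [6, 11]
  N6 x:[31,69] y:[26,106/3] z:[75/2,50] -> miss, prune
  N11 x:[33,70] y:[71/3,35] z:[57/2,37] -> hit [33,35], descend [3, 5]
    N3 x:[33,44] y:[71/3,35] z:[57/2,71/2] -> hit [33,35], descend [2, 10]
      N2 x:[33,37] y:[86/3,35] z:[65/2,71/2] -> hit [33,35] leaf, test {P0(miss), P7@t=33}
      N10 x:[43,44] y:[71/3,24] z:[57/2,63/2] -> miss, prune
    N5 x:[56,70] y:[76/3,35] z:[32,37] -> miss, prune

Summary -> nodes [0, 6, 11, 3, 2, 10, 5]; box-tests=7; leaf-entries=1; first=P7

== RESULT ==
[0, 6, 11, 3, 2, 10, 5]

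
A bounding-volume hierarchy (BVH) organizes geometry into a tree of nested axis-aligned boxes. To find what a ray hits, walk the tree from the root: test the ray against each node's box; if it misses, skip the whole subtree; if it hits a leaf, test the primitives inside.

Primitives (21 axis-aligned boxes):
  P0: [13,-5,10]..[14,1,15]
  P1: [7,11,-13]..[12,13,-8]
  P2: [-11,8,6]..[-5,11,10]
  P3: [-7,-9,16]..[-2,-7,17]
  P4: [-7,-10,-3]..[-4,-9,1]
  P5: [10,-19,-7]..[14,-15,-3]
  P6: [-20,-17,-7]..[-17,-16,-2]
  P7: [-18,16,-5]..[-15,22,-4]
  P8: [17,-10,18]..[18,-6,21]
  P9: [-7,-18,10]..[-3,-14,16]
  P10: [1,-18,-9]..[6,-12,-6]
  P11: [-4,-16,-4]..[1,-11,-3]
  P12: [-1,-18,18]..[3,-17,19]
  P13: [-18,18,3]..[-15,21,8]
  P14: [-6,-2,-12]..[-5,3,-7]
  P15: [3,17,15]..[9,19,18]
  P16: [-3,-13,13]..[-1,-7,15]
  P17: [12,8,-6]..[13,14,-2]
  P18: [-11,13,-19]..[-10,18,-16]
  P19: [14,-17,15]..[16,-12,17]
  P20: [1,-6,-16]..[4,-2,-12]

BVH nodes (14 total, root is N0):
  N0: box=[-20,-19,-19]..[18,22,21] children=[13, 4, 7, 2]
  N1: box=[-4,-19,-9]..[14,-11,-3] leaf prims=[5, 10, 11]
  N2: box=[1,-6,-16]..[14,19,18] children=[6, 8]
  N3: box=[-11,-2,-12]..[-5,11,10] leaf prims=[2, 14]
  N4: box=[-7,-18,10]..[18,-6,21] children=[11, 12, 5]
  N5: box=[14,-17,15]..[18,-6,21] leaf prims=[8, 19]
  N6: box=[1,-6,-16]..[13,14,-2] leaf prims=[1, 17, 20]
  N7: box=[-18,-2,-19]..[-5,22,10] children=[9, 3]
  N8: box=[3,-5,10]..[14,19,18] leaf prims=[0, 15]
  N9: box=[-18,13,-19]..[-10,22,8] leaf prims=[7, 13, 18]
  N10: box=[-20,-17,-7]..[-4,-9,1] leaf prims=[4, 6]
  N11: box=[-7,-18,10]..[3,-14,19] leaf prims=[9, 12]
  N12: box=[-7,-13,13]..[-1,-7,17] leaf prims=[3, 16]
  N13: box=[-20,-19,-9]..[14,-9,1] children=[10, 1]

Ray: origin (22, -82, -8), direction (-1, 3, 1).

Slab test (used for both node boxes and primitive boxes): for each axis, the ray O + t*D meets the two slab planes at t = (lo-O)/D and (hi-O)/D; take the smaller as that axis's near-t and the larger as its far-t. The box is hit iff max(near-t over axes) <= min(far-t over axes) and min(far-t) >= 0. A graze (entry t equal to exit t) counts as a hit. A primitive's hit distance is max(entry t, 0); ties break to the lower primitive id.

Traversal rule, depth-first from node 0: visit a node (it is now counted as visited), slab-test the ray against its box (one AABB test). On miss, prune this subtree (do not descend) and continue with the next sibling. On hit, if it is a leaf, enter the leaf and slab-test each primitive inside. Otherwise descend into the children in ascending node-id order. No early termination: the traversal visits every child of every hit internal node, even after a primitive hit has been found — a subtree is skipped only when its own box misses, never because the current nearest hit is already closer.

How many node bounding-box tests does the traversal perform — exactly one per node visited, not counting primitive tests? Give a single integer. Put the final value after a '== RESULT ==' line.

Trace the traversal:
N0 x:[4,42] y:[21,104/3] z:[-11,29] -> hit [21,29], descend [2, 4, 7, 13]
  N2 x:[8,21] y:[76/3,101/3] z:[-8,26] -> miss, prune
  N4 x:[4,29] y:[64/3,76/3] z:[18,29] -> hit [64/3,76/3], descend [5, 11, 12]
    N5 x:[4,8] y:[65/3,76/3] z:[23,29] -> miss, prune
    N11 x:[19,29] y:[64/3,68/3] z:[18,27] -> hit [64/3,68/3] leaf, test {P9(miss), P12(miss)}
    N12 x:[23,29] y:[23,25] z:[21,25] -> hit [23,25] leaf, test {P3@t=73/3, P16@t=23}
  N7 x:[27,40] y:[80/3,104/3] z:[-11,18] -> miss, prune
  N13 x:[8,42] y:[21,73/3] z:[-1,9] -> miss, prune

order=[0, 2, 4, 5, 11, 12, 7, 13]  |boxes|=8  |leaves|=2  hit=P16

== RESULT ==
8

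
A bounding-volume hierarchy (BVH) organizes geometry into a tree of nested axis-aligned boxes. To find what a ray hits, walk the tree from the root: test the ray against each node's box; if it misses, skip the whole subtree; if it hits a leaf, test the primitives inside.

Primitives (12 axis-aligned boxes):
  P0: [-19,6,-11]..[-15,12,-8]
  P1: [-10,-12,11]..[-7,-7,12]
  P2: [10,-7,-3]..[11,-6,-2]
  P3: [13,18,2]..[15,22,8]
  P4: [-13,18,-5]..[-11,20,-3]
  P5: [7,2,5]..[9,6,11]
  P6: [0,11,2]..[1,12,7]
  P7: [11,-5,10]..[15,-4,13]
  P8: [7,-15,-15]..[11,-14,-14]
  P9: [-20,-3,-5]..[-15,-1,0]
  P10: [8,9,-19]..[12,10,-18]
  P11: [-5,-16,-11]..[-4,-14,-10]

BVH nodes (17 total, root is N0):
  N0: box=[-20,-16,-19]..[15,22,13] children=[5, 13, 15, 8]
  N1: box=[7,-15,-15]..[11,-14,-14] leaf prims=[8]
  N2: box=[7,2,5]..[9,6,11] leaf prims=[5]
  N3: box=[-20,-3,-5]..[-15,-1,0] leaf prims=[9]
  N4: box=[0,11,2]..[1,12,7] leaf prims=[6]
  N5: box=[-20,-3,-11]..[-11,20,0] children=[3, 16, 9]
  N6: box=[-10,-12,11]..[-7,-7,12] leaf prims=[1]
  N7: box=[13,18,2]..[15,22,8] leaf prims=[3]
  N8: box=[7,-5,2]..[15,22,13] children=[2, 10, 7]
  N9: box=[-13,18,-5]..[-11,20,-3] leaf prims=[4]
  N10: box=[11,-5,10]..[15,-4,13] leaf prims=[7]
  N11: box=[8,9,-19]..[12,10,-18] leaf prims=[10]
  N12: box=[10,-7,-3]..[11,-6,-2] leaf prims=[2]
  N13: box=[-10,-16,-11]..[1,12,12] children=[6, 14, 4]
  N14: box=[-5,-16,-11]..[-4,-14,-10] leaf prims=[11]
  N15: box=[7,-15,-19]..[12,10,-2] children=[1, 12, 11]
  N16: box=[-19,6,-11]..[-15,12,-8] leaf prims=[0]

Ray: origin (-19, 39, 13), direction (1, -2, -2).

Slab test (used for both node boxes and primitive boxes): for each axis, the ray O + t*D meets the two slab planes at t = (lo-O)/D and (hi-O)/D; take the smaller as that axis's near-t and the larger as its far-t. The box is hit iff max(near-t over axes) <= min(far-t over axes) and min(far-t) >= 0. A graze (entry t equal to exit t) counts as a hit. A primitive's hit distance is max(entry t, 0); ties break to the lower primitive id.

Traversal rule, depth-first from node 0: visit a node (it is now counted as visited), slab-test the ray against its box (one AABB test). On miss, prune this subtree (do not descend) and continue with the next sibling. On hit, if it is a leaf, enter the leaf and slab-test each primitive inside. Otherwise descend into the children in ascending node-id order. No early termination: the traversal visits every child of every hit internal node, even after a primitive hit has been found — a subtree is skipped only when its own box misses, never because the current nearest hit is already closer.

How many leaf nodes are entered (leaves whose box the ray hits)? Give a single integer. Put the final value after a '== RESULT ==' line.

Trace the traversal:
N0 x:[-1,34] y:[17/2,55/2] z:[0,16] -> hit [17/2,16], descend [5, 8, 13, 15]
  N5 x:[-1,8] y:[19/2,21] z:[13/2,12] -> miss, prune
  N8 x:[26,34] y:[17/2,22] z:[0,11/2] -> miss, prune
  N13 x:[9,20] y:[27/2,55/2] z:[1/2,12] -> miss, prune
  N15 x:[26,31] y:[29/2,27] z:[15/2,16] -> miss, prune

Visited [0, 5, 8, 13, 15]. Tests: 5 box, 0 leaf. Nearest: miss.

== RESULT ==
0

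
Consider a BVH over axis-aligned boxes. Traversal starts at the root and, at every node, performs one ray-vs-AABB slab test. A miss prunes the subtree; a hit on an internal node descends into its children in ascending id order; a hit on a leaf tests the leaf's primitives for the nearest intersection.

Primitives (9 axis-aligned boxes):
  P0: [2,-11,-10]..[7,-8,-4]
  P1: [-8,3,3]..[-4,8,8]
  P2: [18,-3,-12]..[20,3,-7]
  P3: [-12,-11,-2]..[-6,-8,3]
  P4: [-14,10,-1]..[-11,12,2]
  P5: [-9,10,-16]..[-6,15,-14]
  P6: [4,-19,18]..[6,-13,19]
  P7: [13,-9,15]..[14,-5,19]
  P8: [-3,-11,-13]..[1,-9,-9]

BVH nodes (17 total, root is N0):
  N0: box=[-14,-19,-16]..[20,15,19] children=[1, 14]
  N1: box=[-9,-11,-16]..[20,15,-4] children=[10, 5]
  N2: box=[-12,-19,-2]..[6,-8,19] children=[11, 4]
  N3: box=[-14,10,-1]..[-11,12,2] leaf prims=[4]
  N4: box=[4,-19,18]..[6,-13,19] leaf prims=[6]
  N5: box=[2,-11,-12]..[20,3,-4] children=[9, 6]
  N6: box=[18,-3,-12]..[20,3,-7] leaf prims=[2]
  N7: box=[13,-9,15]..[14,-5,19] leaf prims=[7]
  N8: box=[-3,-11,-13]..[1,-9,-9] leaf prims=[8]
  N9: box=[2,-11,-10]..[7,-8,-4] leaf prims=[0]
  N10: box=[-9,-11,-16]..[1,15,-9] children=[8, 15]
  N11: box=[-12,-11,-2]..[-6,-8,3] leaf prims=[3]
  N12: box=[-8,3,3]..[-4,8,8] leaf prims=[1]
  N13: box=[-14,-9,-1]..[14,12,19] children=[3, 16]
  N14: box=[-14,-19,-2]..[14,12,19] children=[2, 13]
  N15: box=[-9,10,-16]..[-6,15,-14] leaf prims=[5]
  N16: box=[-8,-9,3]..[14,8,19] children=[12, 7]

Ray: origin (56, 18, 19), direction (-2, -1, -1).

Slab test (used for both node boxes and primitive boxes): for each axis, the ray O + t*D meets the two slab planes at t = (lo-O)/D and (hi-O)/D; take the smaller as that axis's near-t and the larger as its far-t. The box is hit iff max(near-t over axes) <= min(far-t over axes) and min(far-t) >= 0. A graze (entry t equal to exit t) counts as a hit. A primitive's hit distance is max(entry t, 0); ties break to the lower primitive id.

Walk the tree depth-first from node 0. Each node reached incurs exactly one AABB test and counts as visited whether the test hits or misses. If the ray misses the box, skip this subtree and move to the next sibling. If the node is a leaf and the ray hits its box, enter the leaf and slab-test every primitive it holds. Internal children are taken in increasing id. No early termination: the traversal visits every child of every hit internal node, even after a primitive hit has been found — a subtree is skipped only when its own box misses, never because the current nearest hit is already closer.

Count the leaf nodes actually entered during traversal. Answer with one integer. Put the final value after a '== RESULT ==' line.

Traverse from the root:
N0 x:[18,35] y:[3,37] z:[0,35] -> hit [18,35], descend [1, 14]
  N1 x:[18,65/2] y:[3,29] z:[23,35] -> hit [23,29], descend [5, 10]
    N5 x:[18,27] y:[15,29] z:[23,31] -> hit [23,27], descend [6, 9]
      N6 x:[18,19] y:[15,21] z:[26,31] -> miss, prune
      N9 x:[49/2,27] y:[26,29] z:[23,29] -> hit [26,27] leaf, test {P0@t=26}
    N10 x:[55/2,65/2] y:[3,29] z:[28,35] -> hit [28,29], descend [8, 15]
      N8 x:[55/2,59/2] y:[27,29] z:[28,32] -> hit [28,29] leaf, test {P8@t=28}
      N15 x:[31,65/2] y:[3,8] z:[33,35] -> miss, prune
  N14 x:[21,35] y:[6,37] z:[0,21] -> hit [21,21], descend [2, 13]
    N2 x:[25,34] y:[26,37] z:[0,21] -> miss, prune
    N13 x:[21,35] y:[6,27] z:[0,20] -> miss, prune

11 AABB tests over nodes [0, 1, 5, 6, 9, 10, 8, 15, 14, 2, 13]; 2 leaves entered; closest P0.

== RESULT ==
2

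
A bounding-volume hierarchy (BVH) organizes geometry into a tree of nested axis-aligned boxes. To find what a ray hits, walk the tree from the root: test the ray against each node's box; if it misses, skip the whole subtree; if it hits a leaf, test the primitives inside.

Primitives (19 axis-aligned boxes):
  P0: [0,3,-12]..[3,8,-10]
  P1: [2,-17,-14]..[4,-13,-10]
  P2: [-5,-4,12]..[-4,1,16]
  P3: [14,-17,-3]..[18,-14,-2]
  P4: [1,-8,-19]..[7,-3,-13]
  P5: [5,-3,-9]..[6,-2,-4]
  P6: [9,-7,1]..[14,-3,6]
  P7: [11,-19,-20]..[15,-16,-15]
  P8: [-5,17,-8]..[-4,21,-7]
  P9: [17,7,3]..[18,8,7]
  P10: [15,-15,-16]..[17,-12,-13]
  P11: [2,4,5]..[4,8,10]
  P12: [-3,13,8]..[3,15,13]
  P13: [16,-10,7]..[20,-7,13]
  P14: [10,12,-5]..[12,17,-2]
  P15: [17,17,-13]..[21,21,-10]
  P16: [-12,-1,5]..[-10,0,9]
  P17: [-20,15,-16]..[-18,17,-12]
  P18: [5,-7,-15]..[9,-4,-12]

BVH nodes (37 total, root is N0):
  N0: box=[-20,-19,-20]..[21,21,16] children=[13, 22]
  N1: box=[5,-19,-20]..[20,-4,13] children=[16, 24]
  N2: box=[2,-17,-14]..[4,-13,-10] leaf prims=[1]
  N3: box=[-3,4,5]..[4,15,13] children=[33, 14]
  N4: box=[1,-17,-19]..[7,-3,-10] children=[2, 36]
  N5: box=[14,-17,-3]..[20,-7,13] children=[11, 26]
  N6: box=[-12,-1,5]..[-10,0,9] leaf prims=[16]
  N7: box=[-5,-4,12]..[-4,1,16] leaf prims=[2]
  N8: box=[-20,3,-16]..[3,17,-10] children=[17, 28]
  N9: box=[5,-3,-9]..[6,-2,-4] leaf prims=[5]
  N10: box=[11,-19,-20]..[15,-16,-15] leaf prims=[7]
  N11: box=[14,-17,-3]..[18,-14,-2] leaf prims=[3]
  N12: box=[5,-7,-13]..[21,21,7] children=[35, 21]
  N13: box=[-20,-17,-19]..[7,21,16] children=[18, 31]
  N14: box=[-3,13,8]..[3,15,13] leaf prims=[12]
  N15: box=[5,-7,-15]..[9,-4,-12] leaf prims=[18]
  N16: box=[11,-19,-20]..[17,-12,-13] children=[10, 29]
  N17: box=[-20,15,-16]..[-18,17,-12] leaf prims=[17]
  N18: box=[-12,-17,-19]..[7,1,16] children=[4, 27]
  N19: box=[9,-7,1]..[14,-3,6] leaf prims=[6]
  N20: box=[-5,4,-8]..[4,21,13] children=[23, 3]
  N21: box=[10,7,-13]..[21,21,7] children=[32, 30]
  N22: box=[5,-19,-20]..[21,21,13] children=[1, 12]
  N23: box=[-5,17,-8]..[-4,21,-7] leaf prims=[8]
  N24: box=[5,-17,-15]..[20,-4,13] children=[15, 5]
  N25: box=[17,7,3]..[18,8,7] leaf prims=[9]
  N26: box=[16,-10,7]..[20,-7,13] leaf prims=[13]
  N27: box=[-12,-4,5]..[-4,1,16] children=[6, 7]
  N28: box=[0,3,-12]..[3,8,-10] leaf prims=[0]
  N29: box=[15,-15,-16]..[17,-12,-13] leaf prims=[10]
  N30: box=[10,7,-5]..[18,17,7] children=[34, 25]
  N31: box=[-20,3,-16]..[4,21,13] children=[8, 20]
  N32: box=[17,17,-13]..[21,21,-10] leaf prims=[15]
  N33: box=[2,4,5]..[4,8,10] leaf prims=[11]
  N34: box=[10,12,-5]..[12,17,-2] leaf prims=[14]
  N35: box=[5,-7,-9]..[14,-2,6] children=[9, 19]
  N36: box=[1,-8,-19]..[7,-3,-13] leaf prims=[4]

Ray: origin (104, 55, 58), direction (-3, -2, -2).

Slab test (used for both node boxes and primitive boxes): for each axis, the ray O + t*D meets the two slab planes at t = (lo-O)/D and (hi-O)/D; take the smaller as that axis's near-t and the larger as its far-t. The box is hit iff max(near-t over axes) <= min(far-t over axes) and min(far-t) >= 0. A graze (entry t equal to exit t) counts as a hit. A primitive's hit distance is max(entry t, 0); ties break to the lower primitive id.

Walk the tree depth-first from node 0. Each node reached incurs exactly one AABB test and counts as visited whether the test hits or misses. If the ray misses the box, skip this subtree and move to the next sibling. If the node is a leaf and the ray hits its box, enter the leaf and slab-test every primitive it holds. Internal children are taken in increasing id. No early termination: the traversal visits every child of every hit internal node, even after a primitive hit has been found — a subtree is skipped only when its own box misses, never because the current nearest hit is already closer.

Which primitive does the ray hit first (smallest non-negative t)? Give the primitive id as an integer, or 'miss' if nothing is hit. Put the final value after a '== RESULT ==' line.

Walk:
N0 x:[83/3,124/3] y:[17,37] z:[21,39] -> hit [83/3,37], descend [13, 22]
  N13 x:[97/3,124/3] y:[17,36] z:[21,77/2] -> hit [97/3,36], descend [18, 31]
    N18 x:[97/3,116/3] y:[27,36] z:[21,77/2] -> hit [97/3,36], descend [4, 27]
      N4 x:[97/3,103/3] y:[29,36] z:[34,77/2] -> hit [34,103/3], descend [2, 36]
        N2 x:[100/3,34] y:[34,36] z:[34,36] -> hit [34,34] leaf, test {P1@t=34}
        N36 x:[97/3,103/3] y:[29,63/2] z:[71/2,77/2] -> miss, prune
      N27 x:[36,116/3] y:[27,59/2] z:[21,53/2] -> miss, prune
    N31 x:[100/3,124/3] y:[17,26] z:[45/2,37] -> miss, prune
  N22 x:[83/3,33] y:[17,37] z:[45/2,39] -> hit [83/3,33], descend [1, 12]
    N1 x:[28,33] y:[59/2,37] z:[45/2,39] -> hit [59/2,33], descend [16, 24]
      N16 x:[29,31] y:[67/2,37] z:[71/2,39] -> miss, prune
      N24 x:[28,33] y:[59/2,36] z:[45/2,73/2] -> hit [59/2,33], descend [5, 15]
        N5 x:[28,30] y:[31,36] z:[45/2,61/2] -> miss, prune
        N15 x:[95/3,33] y:[59/2,31] z:[35,73/2] -> miss, prune
    N12 x:[83/3,33] y:[17,31] z:[51/2,71/2] -> hit [83/3,31], descend [21, 35]
      N21 x:[83/3,94/3] y:[17,24] z:[51/2,71/2] -> miss, prune
      N35 x:[30,33] y:[57/2,31] z:[26,67/2] -> hit [30,31], descend [9, 19]
        N9 x:[98/3,33] y:[57/2,29] z:[31,67/2] -> miss, prune
        N19 x:[30,95/3] y:[29,31] z:[26,57/2] -> miss, prune

Summary -> nodes [0, 13, 18, 4, 2, 36, 27, 31, 22, 1, 16, 24, 5, 15, 12, 21, 35, 9, 19]; box-tests=19; leaf-entries=1; first=P1

== RESULT ==
1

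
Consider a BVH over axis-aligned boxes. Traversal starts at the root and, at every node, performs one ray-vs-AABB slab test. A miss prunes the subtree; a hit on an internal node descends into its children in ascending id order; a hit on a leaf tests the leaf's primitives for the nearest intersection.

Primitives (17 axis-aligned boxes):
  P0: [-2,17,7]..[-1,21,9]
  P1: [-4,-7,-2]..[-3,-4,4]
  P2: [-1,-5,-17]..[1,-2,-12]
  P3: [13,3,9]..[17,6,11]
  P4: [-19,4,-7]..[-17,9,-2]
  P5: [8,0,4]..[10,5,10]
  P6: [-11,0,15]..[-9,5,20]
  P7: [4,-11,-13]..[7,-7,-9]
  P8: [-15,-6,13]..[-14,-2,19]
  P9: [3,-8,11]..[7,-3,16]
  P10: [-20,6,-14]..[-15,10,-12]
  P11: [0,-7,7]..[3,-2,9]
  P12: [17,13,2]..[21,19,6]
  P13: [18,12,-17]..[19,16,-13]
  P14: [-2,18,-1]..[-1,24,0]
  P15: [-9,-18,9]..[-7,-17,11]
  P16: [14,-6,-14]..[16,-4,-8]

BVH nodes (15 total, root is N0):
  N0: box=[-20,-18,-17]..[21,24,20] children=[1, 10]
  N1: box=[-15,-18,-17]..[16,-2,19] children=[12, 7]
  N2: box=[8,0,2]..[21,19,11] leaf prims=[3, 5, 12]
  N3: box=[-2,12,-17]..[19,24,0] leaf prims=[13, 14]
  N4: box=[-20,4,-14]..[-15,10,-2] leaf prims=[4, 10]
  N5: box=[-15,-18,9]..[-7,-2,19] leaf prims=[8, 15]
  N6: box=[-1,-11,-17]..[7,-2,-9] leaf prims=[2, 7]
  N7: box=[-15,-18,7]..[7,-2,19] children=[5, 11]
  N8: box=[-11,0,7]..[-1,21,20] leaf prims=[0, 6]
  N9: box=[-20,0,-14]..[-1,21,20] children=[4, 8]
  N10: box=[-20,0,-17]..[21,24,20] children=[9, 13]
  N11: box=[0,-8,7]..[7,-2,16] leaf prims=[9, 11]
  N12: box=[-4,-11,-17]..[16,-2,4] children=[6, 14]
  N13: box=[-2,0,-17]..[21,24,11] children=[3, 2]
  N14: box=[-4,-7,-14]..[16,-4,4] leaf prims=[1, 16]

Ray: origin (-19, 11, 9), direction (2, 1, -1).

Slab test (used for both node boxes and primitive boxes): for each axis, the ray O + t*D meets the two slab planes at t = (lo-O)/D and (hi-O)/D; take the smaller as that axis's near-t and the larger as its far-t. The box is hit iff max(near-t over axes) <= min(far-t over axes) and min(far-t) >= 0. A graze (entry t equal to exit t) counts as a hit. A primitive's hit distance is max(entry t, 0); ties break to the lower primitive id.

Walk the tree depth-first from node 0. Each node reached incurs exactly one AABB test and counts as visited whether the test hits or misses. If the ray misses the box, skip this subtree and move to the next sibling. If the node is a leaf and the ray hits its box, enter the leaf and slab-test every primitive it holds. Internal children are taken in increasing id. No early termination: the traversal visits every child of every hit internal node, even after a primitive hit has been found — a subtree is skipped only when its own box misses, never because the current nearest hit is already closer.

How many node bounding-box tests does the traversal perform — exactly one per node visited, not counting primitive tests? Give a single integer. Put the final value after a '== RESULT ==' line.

Walk:
N0 x:[-1/2,20] y:[-29,13] z:[-11,26] -> hit [-1/2,13], descend [1, 10]
  N1 x:[2,35/2] y:[-29,-13] z:[-10,26] -> miss, prune
  N10 x:[-1/2,20] y:[-11,13] z:[-11,26] -> hit [-1/2,13], descend [9, 13]
    N9 x:[-1/2,9] y:[-11,10] z:[-11,23] -> hit [-1/2,9], descend [4, 8]
      N4 x:[-1/2,2] y:[-7,-1] z:[11,23] -> miss, prune
      N8 x:[4,9] y:[-11,10] z:[-11,2] -> miss, prune
    N13 x:[17/2,20] y:[-11,13] z:[-2,26] -> hit [17/2,13], descend [2, 3]
      N2 x:[27/2,20] y:[-11,8] z:[-2,7] -> miss, prune
      N3 x:[17/2,19] y:[1,13] z:[9,26] -> hit [9,13] leaf, test {P13(miss), P14@t=9}

Summary -> nodes [0, 1, 10, 9, 4, 8, 13, 2, 3]; box-tests=9; leaf-entries=1; first=P14

== RESULT ==
9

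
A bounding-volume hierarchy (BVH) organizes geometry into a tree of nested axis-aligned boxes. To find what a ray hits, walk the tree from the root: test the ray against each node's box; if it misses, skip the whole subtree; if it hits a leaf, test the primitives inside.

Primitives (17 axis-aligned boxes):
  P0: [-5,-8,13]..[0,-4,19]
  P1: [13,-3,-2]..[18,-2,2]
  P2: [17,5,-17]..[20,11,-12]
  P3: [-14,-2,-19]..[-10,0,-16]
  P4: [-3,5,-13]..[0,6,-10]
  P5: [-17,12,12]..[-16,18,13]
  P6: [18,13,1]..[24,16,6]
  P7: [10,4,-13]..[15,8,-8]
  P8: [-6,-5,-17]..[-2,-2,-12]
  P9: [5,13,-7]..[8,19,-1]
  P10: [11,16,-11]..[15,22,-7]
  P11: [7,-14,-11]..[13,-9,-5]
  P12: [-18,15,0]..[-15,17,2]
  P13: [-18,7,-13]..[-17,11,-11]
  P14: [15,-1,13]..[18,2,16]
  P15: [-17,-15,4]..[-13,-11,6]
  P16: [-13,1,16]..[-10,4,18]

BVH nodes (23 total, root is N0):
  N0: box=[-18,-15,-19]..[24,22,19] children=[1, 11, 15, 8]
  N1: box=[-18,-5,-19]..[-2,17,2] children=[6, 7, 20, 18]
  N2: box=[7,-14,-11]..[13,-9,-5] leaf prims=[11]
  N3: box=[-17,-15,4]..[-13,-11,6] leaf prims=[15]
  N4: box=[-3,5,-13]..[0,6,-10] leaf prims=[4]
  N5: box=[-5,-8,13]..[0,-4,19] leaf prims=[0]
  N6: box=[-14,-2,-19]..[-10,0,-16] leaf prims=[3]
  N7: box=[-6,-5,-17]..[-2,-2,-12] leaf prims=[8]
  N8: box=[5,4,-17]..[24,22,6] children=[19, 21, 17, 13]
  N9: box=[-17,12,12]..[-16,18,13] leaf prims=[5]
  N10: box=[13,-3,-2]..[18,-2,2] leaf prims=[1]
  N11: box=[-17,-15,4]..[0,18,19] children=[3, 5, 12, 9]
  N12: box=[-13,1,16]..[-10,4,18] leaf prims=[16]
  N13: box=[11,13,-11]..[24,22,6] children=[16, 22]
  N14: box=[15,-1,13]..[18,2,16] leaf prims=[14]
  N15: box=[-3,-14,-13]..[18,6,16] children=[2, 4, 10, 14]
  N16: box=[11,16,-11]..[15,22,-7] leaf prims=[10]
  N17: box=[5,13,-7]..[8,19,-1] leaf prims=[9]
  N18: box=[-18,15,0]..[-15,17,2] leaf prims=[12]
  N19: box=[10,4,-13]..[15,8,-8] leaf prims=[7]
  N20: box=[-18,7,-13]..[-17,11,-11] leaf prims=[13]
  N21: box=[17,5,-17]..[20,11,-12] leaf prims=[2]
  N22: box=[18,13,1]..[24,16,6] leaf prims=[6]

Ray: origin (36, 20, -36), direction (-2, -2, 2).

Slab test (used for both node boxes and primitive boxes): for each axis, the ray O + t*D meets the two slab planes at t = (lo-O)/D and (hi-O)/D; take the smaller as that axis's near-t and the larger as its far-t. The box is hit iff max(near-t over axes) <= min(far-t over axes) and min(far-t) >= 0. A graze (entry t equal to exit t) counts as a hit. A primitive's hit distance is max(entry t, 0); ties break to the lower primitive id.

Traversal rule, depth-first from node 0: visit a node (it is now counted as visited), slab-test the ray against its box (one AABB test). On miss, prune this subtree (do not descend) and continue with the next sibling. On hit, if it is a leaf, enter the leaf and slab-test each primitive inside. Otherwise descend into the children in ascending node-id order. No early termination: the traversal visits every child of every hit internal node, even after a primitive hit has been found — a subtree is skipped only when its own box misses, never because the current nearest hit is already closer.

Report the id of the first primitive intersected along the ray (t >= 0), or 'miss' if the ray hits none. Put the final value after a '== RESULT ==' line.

Walk:
N0 x:[6,27] y:[-1,35/2] z:[17/2,55/2] -> hit [17/2,35/2], descend [1, 8, 11, 15]
  N1 x:[19,27] y:[3/2,25/2] z:[17/2,19] -> miss, prune
  N8 x:[6,31/2] y:[-1,8] z:[19/2,21] -> miss, prune
  N11 x:[18,53/2] y:[1,35/2] z:[20,55/2] -> miss, prune
  N15 x:[9,39/2] y:[7,17] z:[23/2,26] -> hit [23/2,17], descend [2, 4, 10, 14]
    N2 x:[23/2,29/2] y:[29/2,17] z:[25/2,31/2] -> hit [29/2,29/2] leaf, test {P11@t=29/2}
    N4 x:[18,39/2] y:[7,15/2] z:[23/2,13] -> miss, prune
    N10 x:[9,23/2] y:[11,23/2] z:[17,19] -> miss, prune
    N14 x:[9,21/2] y:[9,21/2] z:[49/2,26] -> miss, prune

Visited [0, 1, 8, 11, 15, 2, 4, 10, 14]. Tests: 9 box, 1 leaf. Nearest: P11.

== RESULT ==
11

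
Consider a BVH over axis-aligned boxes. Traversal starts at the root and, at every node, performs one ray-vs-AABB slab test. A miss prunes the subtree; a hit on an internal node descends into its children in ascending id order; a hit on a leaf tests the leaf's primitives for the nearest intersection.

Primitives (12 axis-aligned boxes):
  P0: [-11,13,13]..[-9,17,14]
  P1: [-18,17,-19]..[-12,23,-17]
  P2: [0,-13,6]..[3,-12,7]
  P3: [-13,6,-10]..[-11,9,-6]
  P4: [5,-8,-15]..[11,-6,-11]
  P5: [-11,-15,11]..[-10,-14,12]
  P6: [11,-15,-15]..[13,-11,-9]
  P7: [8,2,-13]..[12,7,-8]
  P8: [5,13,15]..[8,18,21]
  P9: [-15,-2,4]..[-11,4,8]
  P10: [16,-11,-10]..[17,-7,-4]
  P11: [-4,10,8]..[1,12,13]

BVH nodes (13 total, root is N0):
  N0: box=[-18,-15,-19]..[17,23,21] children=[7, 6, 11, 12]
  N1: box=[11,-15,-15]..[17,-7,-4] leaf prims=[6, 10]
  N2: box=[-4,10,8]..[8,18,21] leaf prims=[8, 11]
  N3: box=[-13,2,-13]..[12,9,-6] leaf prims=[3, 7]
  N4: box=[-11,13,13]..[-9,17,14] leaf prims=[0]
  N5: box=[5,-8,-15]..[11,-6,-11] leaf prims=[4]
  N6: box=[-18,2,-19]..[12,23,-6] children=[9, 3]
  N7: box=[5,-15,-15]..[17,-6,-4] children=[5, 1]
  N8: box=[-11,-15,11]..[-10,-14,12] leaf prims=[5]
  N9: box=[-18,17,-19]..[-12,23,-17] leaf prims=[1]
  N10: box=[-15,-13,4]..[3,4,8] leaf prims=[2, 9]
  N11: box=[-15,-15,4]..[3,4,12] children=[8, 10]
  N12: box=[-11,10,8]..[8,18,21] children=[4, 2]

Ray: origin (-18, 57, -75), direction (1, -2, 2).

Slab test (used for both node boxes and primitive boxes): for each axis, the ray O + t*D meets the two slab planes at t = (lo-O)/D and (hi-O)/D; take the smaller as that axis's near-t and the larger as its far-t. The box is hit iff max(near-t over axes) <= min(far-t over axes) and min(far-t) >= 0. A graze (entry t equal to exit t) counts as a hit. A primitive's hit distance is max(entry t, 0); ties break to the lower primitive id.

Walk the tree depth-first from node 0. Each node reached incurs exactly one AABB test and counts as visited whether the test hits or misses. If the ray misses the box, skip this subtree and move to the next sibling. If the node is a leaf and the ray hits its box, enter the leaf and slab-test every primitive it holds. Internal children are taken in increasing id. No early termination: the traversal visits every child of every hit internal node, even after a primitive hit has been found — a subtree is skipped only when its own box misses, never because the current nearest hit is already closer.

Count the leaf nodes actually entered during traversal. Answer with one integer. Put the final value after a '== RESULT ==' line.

Traverse from the root:
N0 x:[0,35] y:[17,36] z:[28,48] -> hit [28,35], descend [6, 7, 11, 12]
  N6 x:[0,30] y:[17,55/2] z:[28,69/2] -> miss, prune
  N7 x:[23,35] y:[63/2,36] z:[30,71/2] -> hit [63/2,35], descend [1, 5]
    N1 x:[29,35] y:[32,36] z:[30,71/2] -> hit [32,35] leaf, test {P6(miss), P10@t=34}
    N5 x:[23,29] y:[63/2,65/2] z:[30,32] -> miss, prune
  N11 x:[3,21] y:[53/2,36] z:[79/2,87/2] -> miss, prune
  N12 x:[7,26] y:[39/2,47/2] z:[83/2,48] -> miss, prune

Summary -> nodes [0, 6, 7, 1, 5, 11, 12]; box-tests=7; leaf-entries=1; first=P10

== RESULT ==
1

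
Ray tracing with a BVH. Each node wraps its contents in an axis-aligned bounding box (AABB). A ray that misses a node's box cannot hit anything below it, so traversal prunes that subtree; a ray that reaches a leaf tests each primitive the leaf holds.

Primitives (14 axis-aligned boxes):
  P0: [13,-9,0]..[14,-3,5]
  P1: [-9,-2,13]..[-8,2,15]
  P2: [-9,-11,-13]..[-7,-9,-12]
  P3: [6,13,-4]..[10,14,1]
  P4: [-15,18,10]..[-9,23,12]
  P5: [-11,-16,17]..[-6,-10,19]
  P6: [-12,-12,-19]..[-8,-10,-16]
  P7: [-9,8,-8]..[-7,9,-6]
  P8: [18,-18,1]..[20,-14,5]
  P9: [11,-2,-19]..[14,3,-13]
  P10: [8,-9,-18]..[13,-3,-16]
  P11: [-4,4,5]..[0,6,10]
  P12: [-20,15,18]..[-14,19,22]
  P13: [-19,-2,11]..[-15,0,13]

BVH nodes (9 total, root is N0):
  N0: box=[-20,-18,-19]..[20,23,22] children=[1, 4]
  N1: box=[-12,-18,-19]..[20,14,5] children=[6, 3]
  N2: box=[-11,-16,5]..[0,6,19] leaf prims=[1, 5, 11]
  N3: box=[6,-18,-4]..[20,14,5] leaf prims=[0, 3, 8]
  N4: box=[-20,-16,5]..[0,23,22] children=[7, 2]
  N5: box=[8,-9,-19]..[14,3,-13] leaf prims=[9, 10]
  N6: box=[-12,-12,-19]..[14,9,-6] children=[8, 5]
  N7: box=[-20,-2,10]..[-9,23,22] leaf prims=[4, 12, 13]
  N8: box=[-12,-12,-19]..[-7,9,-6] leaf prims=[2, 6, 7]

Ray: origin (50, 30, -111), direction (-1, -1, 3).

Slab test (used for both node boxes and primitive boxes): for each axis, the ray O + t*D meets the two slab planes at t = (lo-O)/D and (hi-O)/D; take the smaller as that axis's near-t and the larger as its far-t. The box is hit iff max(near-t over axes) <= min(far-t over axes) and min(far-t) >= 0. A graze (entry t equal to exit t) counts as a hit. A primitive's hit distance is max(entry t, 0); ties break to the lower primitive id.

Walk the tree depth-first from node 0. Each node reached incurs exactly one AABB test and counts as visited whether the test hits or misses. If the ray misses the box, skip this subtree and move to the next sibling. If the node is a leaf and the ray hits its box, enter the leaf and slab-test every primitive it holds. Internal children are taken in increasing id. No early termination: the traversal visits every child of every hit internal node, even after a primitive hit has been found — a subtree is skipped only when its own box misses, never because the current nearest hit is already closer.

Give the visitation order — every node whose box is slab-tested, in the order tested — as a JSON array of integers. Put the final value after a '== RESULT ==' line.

Traverse from the root:
N0 x:[30,70] y:[7,48] z:[92/3,133/3] -> hit [92/3,133/3], descend [1, 4]
  N1 x:[30,62] y:[16,48] z:[92/3,116/3] -> hit [92/3,116/3], descend [3, 6]
    N3 x:[30,44] y:[16,48] z:[107/3,116/3] -> hit [107/3,116/3] leaf, test {P0@t=37, P3(miss), P8(miss)}
    N6 x:[36,62] y:[21,42] z:[92/3,35] -> miss, prune
  N4 x:[50,70] y:[7,46] z:[116/3,133/3] -> miss, prune

order=[0, 1, 3, 6, 4]  |boxes|=5  |leaves|=1  hit=P0

== RESULT ==
[0, 1, 3, 6, 4]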